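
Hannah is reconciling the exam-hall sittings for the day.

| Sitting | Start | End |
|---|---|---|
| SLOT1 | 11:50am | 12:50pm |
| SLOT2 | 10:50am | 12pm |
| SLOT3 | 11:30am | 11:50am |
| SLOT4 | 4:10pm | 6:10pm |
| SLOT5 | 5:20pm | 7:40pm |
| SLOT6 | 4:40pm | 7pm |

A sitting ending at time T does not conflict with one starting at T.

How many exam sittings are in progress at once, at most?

3

Sort all start/end points and keep a running count:
10:50am start SLOT2 → 1
11:30am start SLOT3 → 2
11:50am end SLOT3 → 1
11:50am start SLOT1 → 2
12pm end SLOT2 → 1
12:50pm end SLOT1 → 0
4:10pm start SLOT4 → 1
4:40pm start SLOT6 → 2
5:20pm start SLOT5 → 3
6:10pm end SLOT4 → 2
7pm end SLOT6 → 1
7:40pm end SLOT5 → 0
Peak is 3, at 5:20pm (SLOT4, SLOT5, SLOT6).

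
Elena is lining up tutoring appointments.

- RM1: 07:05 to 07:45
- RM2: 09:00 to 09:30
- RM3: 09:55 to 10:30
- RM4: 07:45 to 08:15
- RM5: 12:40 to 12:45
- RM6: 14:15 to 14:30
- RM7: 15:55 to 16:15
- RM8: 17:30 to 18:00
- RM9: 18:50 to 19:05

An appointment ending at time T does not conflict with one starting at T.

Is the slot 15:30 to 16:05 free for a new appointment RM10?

RM1: ends 07:45 at or before RM10 starts 15:30 → clear.
RM4: ends 08:15 at or before RM10 starts 15:30 → clear.
RM2: ends 09:30 at or before RM10 starts 15:30 → clear.
RM3: ends 10:30 at or before RM10 starts 15:30 → clear.
RM5: ends 12:45 at or before RM10 starts 15:30 → clear.
RM6: ends 14:30 at or before RM10 starts 15:30 → clear.
RM7: starts 15:55 before RM10 ends 16:05, and ends 16:15 after RM10 starts 15:30 → overlap.
RM8: starts 17:30 at or after RM10 ends 16:05 → clear.
RM9: starts 18:50 at or after RM10 ends 16:05 → clear.
RM10 overlaps RM7.

No — it overlaps RM7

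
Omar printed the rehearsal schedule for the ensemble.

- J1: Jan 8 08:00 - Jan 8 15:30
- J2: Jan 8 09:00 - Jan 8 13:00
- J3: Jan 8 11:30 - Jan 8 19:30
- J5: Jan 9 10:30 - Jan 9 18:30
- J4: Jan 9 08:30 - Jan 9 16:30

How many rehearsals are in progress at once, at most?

3

Walk through starts and ends in time order (an end at T is processed before a start at T):
Jan 8 08:00 start J1 → 1
Jan 8 09:00 start J2 → 2
Jan 8 11:30 start J3 → 3
Jan 8 13:00 end J2 → 2
Jan 8 15:30 end J1 → 1
Jan 8 19:30 end J3 → 0
Jan 9 08:30 start J4 → 1
Jan 9 10:30 start J5 → 2
Jan 9 16:30 end J4 → 1
Jan 9 18:30 end J5 → 0
Peak is 3, at Jan 8 11:30 (J1, J2, J3).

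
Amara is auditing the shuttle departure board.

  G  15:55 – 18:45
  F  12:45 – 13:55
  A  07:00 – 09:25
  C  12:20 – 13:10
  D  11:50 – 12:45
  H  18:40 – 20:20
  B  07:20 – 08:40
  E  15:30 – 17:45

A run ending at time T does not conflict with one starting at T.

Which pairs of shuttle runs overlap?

Sorted by start: A, B, D, C, F, E, G, H.
B starts before A ends → A and B overlap.
D starts after A ends, so A has no further overlaps.
D starts after B ends, so B has no further overlaps.
C starts before D ends → D and C overlap.
F starts exactly when D ends (back-to-back, no overlap), so D has no further overlaps.
F starts before C ends → C and F overlap.
E starts after C ends, so C has no further overlaps.
E starts after F ends, so F has no further overlaps.
G starts before E ends → E and G overlap.
H starts after E ends.
H starts before G ends → G and H overlap.

A & B, C & D, C & F, E & G, G & H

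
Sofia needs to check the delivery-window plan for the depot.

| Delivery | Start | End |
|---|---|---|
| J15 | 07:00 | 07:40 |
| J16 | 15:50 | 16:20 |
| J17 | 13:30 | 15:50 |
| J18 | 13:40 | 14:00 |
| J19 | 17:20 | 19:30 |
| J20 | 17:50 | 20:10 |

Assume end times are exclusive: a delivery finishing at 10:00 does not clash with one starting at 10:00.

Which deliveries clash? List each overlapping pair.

Sorted by start: J15, J17, J18, J16, J19, J20.
J17 starts after J15 ends; J15 is clear from here.
J18 starts before J17 ends → J17 and J18 overlap.
J16 starts exactly when J17 ends (back-to-back, no overlap); J17 is clear from here.
J16 starts after J18 ends; J18 is clear from here.
J19 starts after J16 ends; J16 is clear from here.
J20 starts before J19 ends → J19 and J20 overlap.

J17 & J18, J19 & J20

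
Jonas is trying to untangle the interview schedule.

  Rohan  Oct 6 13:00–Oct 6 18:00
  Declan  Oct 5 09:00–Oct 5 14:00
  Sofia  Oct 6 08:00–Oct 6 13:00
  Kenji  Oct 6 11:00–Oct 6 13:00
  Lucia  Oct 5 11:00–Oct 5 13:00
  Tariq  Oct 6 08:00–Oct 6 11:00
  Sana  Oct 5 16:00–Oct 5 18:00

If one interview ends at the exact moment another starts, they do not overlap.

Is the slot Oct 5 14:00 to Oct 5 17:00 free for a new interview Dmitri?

Declan: ends Oct 5 14:00 at or before Dmitri starts Oct 5 14:00 → clear.
Lucia: ends Oct 5 13:00 at or before Dmitri starts Oct 5 14:00 → clear.
Sana: starts Oct 5 16:00 before Dmitri ends Oct 5 17:00, and ends Oct 5 18:00 after Dmitri starts Oct 5 14:00 → overlap.
Tariq: starts Oct 6 08:00 at or after Dmitri ends Oct 5 17:00 → clear.
Sofia: starts Oct 6 08:00 at or after Dmitri ends Oct 5 17:00 → clear.
Kenji: starts Oct 6 11:00 at or after Dmitri ends Oct 5 17:00 → clear.
Rohan: starts Oct 6 13:00 at or after Dmitri ends Oct 5 17:00 → clear.
Dmitri overlaps Sana.

No — it overlaps Sana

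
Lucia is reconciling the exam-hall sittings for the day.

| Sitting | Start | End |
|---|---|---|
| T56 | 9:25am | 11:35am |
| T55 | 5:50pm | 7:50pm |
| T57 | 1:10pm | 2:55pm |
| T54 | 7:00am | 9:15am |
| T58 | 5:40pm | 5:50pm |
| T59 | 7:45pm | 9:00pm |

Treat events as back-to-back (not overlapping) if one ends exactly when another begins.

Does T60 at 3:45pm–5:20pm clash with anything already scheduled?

T54: ends 9:15am at or before T60 starts 3:45pm → clear.
T56: ends 11:35am at or before T60 starts 3:45pm → clear.
T57: ends 2:55pm at or before T60 starts 3:45pm → clear.
T58: starts 5:40pm at or after T60 ends 5:20pm → clear.
T55: starts 5:50pm at or after T60 ends 5:20pm → clear.
T59: starts 7:45pm at or after T60 ends 5:20pm → clear.

No — it doesn't clash with anything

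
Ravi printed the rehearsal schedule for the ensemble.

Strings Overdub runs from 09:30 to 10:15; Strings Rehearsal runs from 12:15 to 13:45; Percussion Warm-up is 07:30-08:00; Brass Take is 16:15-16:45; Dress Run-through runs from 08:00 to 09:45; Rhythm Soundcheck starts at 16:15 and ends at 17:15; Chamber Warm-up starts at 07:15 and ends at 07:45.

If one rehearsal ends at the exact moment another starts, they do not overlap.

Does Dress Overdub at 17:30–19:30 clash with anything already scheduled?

Chamber Warm-up: ends 07:45 at or before Dress Overdub starts 17:30 → clear.
Percussion Warm-up: ends 08:00 at or before Dress Overdub starts 17:30 → clear.
Dress Run-through: ends 09:45 at or before Dress Overdub starts 17:30 → clear.
Strings Overdub: ends 10:15 at or before Dress Overdub starts 17:30 → clear.
Strings Rehearsal: ends 13:45 at or before Dress Overdub starts 17:30 → clear.
Brass Take: ends 16:45 at or before Dress Overdub starts 17:30 → clear.
Rhythm Soundcheck: ends 17:15 at or before Dress Overdub starts 17:30 → clear.

No — it doesn't clash with anything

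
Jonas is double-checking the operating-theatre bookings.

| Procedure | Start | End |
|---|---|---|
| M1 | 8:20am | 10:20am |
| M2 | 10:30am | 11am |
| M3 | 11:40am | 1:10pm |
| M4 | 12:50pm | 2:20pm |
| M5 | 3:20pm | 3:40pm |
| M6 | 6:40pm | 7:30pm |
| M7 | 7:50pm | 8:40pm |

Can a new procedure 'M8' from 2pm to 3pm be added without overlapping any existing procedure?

M1: ends 10:20am at or before M8 starts 2pm → clear.
M2: ends 11am at or before M8 starts 2pm → clear.
M3: ends 1:10pm at or before M8 starts 2pm → clear.
M4: starts 12:50pm before M8 ends 3pm, and ends 2:20pm after M8 starts 2pm → overlap.
M5: starts 3:20pm at or after M8 ends 3pm → clear.
M6: starts 6:40pm at or after M8 ends 3pm → clear.
M7: starts 7:50pm at or after M8 ends 3pm → clear.
M8 overlaps M4.

No — it overlaps M4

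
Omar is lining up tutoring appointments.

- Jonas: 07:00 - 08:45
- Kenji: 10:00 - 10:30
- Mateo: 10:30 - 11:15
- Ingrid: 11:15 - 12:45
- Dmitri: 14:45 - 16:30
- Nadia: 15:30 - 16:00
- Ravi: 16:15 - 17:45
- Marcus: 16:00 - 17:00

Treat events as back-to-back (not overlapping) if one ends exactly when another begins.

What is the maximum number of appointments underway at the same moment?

3

Sweep the timeline, counting +1 at each start and −1 at each end (ends before starts at a tie):
07:00 start Jonas → 1
08:45 end Jonas → 0
10:00 start Kenji → 1
10:30 end Kenji → 0
10:30 start Mateo → 1
11:15 end Mateo → 0
11:15 start Ingrid → 1
12:45 end Ingrid → 0
14:45 start Dmitri → 1
15:30 start Nadia → 2
16:00 end Nadia → 1
16:00 start Marcus → 2
16:15 start Ravi → 3
16:30 end Dmitri → 2
17:00 end Marcus → 1
17:45 end Ravi → 0
Peak is 3, at 16:15 (Dmitri, Marcus, Ravi).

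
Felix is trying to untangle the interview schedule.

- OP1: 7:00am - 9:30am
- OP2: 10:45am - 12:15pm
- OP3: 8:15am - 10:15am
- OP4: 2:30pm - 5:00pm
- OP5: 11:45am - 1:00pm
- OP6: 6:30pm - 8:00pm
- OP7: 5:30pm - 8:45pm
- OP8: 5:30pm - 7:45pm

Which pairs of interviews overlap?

Two intervals overlap when each starts before the other ends.
Sorted by start: OP1, OP3, OP2, OP5, OP4, OP7, OP8, OP6.
OP3 starts before OP1 ends → OP1 and OP3 overlap.
OP2 starts after OP1 ends — done with OP1.
OP2 starts after OP3 ends — done with OP3.
OP5 starts before OP2 ends → OP2 and OP5 overlap.
OP4 starts after OP2 ends — done with OP2.
OP4 starts after OP5 ends — done with OP5.
OP7 starts after OP4 ends — done with OP4.
OP8 starts before OP7 ends → OP7 and OP8 overlap.
OP6 starts before OP7 ends → OP7 and OP6 overlap.
OP6 starts before OP8 ends → OP8 and OP6 overlap.

OP1 & OP3, OP2 & OP5, OP6 & OP7, OP6 & OP8, OP7 & OP8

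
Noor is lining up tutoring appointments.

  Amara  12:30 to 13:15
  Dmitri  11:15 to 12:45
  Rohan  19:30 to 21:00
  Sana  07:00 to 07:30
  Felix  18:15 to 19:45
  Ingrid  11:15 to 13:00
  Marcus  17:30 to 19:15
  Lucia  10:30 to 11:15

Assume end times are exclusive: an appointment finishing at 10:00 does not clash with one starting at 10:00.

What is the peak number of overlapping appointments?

3

Walk through starts and ends in time order (an end at T is processed before a start at T):
07:00 start Sana → 1
07:30 end Sana → 0
10:30 start Lucia → 1
11:15 end Lucia → 0
11:15 start Dmitri → 1
11:15 start Ingrid → 2
12:30 start Amara → 3
12:45 end Dmitri → 2
13:00 end Ingrid → 1
13:15 end Amara → 0
17:30 start Marcus → 1
18:15 start Felix → 2
19:15 end Marcus → 1
19:30 start Rohan → 2
19:45 end Felix → 1
21:00 end Rohan → 0
Peak is 3, at 12:30 (Amara, Dmitri, Ingrid).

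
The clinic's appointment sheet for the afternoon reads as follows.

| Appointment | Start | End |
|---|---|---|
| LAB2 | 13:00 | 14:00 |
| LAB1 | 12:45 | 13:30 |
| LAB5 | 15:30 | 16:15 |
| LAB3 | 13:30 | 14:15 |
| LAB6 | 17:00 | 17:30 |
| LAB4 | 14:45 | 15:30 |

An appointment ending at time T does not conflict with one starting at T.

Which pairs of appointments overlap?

LAB1 & LAB2, LAB2 & LAB3

Check each pair: they overlap iff neither finishes before the other starts.
Sorted by start: LAB1, LAB2, LAB3, LAB4, LAB5, LAB6.
LAB2 starts before LAB1 ends → LAB1 and LAB2 overlap.
LAB3 starts exactly when LAB1 ends (back-to-back, no overlap), so nothing later overlaps LAB1 either.
LAB3 starts before LAB2 ends → LAB2 and LAB3 overlap.
LAB4 starts after LAB2 ends, so nothing later overlaps LAB2 either.
LAB4 starts after LAB3 ends, so nothing later overlaps LAB3 either.
LAB5 starts exactly when LAB4 ends (back-to-back, no overlap), so nothing later overlaps LAB4 either.
LAB6 starts after LAB5 ends.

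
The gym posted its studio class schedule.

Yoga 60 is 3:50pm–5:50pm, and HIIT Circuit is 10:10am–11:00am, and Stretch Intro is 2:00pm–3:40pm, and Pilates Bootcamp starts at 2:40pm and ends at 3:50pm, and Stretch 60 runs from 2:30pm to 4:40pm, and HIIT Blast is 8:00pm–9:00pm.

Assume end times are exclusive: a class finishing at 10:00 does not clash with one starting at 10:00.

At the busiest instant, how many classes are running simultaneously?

Walk through starts and ends in time order (an end at T is processed before a start at T):
10:10am start HIIT Circuit → 1
11:00am end HIIT Circuit → 0
2:00pm start Stretch Intro → 1
2:30pm start Stretch 60 → 2
2:40pm start Pilates Bootcamp → 3
3:40pm end Stretch Intro → 2
3:50pm end Pilates Bootcamp → 1
3:50pm start Yoga 60 → 2
4:40pm end Stretch 60 → 1
5:50pm end Yoga 60 → 0
8:00pm start HIIT Blast → 1
9:00pm end HIIT Blast → 0
Peak is 3, at 2:40pm (Pilates Bootcamp, Stretch 60, Stretch Intro).

3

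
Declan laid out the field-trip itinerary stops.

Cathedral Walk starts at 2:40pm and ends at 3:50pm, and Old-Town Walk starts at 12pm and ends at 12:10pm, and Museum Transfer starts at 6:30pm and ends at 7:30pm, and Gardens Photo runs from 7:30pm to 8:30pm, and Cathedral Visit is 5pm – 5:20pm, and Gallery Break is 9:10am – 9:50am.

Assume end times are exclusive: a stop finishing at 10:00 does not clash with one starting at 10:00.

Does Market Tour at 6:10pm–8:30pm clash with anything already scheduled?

Gallery Break: ends 9:50am at or before Market Tour starts 6:10pm → clear.
Old-Town Walk: ends 12:10pm at or before Market Tour starts 6:10pm → clear.
Cathedral Walk: ends 3:50pm at or before Market Tour starts 6:10pm → clear.
Cathedral Visit: ends 5:20pm at or before Market Tour starts 6:10pm → clear.
Museum Transfer: starts 6:30pm before Market Tour ends 8:30pm, and ends 7:30pm after Market Tour starts 6:10pm → overlap.
Gardens Photo: starts 7:30pm before Market Tour ends 8:30pm, and ends 8:30pm after Market Tour starts 6:10pm → overlap.
Market Tour overlaps Gardens Photo, Museum Transfer.

Yes — it overlaps Gardens Photo, Museum Transfer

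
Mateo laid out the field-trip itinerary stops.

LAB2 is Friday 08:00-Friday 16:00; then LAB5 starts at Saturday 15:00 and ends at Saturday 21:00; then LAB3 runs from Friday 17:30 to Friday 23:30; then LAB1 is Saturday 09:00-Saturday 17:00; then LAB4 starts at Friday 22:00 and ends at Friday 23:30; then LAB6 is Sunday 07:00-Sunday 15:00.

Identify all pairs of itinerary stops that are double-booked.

LAB1 & LAB5, LAB3 & LAB4

Two intervals overlap when each starts before the other ends.
Sorted by start: LAB2, LAB3, LAB4, LAB1, LAB5, LAB6.
LAB3 starts after LAB2 ends, so nothing later overlaps LAB2 either.
LAB4 starts before LAB3 ends → LAB3 and LAB4 overlap.
LAB1 starts after LAB3 ends, so nothing later overlaps LAB3 either.
LAB1 starts after LAB4 ends, so nothing later overlaps LAB4 either.
LAB5 starts before LAB1 ends → LAB1 and LAB5 overlap.
LAB6 starts after LAB1 ends.
LAB6 starts after LAB5 ends.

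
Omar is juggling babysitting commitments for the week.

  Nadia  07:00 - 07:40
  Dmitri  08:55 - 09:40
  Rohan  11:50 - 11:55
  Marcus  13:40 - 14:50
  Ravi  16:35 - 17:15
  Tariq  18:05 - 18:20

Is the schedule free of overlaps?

Check each pair: they overlap iff neither finishes before the other starts.
Sorted by start: Nadia, Dmitri, Rohan, Marcus, Ravi, Tariq.
Dmitri starts after Nadia ends, so Nadia has no further overlaps.
Rohan starts after Dmitri ends, so Dmitri has no further overlaps.
Marcus starts after Rohan ends, so Rohan has no further overlaps.
Ravi starts after Marcus ends, so Marcus has no further overlaps.
Tariq starts after Ravi ends.
Every pair is clear; the schedule has no overlaps.

Yes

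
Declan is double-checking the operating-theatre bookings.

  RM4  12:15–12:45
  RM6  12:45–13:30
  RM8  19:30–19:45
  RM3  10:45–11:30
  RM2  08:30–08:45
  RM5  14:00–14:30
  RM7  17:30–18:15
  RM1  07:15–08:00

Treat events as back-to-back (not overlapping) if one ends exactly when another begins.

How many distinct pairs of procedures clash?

0

Sorted by start: RM1, RM2, RM3, RM4, RM6, RM5, RM7, RM8.
RM2 starts after RM1 ends — done with RM1.
RM3 starts after RM2 ends — done with RM2.
RM4 starts after RM3 ends — done with RM3.
RM6 starts exactly when RM4 ends (back-to-back, no overlap) — done with RM4.
RM5 starts after RM6 ends — done with RM6.
RM7 starts after RM5 ends — done with RM5.
RM8 starts after RM7 ends.
No pair overlaps.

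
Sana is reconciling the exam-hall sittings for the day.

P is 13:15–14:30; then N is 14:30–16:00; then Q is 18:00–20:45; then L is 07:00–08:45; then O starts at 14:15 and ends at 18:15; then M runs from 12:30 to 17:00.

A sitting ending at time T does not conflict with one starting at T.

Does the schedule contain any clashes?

Yes

Sorted by start: L, M, P, O, N, Q.
M starts after L ends, so L has no further overlaps.
P starts before M ends → M and P overlap.
That's a conflict, so the schedule is not conflict-free.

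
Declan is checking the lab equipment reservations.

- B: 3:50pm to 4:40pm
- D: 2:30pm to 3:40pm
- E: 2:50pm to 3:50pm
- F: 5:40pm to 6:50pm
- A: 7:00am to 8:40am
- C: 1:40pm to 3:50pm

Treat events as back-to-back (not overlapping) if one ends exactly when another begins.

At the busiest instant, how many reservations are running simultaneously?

3

Walk through starts and ends in time order (an end at T is processed before a start at T):
7:00am start A → 1
8:40am end A → 0
1:40pm start C → 1
2:30pm start D → 2
2:50pm start E → 3
3:40pm end D → 2
3:50pm end C → 1
3:50pm end E → 0
3:50pm start B → 1
4:40pm end B → 0
5:40pm start F → 1
6:50pm end F → 0
Peak is 3, at 2:50pm (C, D, E).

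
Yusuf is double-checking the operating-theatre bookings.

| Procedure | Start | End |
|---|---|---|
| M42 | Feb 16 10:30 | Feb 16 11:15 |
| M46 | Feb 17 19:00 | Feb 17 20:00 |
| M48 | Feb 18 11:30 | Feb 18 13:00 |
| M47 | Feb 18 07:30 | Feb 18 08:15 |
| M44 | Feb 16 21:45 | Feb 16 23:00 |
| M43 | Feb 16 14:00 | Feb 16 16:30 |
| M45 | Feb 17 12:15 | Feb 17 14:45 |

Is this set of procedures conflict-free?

Yes

Check each pair: they overlap iff neither finishes before the other starts.
Sorted by start: M42, M43, M44, M45, M46, M47, M48.
M43 starts after M42 ends, so nothing later overlaps M42 either.
M44 starts after M43 ends, so nothing later overlaps M43 either.
M45 starts after M44 ends, so nothing later overlaps M44 either.
M46 starts after M45 ends, so nothing later overlaps M45 either.
M47 starts after M46 ends, so nothing later overlaps M46 either.
M48 starts after M47 ends.
Every pair is clear; the schedule has no overlaps.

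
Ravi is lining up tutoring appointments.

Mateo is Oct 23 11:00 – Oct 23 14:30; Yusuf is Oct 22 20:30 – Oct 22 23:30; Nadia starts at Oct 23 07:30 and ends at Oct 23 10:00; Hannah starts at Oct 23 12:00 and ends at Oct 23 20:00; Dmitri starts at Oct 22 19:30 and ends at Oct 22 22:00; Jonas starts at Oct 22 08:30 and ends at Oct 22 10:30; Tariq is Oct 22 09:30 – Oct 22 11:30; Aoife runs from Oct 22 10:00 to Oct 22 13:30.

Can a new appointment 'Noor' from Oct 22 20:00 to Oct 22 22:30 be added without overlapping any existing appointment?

No — it overlaps Dmitri, Yusuf

Jonas: ends Oct 22 10:30 at or before Noor starts Oct 22 20:00 → clear.
Tariq: ends Oct 22 11:30 at or before Noor starts Oct 22 20:00 → clear.
Aoife: ends Oct 22 13:30 at or before Noor starts Oct 22 20:00 → clear.
Dmitri: starts Oct 22 19:30 before Noor ends Oct 22 22:30, and ends Oct 22 22:00 after Noor starts Oct 22 20:00 → overlap.
Yusuf: starts Oct 22 20:30 before Noor ends Oct 22 22:30, and ends Oct 22 23:30 after Noor starts Oct 22 20:00 → overlap.
Nadia: starts Oct 23 07:30 at or after Noor ends Oct 22 22:30 → clear.
Mateo: starts Oct 23 11:00 at or after Noor ends Oct 22 22:30 → clear.
Hannah: starts Oct 23 12:00 at or after Noor ends Oct 22 22:30 → clear.
Noor overlaps Dmitri, Yusuf.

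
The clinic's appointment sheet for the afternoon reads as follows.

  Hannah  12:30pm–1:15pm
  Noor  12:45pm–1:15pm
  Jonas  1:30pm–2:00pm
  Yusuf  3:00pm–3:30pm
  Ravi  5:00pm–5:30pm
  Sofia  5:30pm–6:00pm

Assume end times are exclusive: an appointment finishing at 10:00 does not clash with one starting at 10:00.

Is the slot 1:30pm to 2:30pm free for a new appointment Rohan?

Hannah: ends 1:15pm at or before Rohan starts 1:30pm → clear.
Noor: ends 1:15pm at or before Rohan starts 1:30pm → clear.
Jonas: starts 1:30pm before Rohan ends 2:30pm, and ends 2:00pm after Rohan starts 1:30pm → overlap.
Yusuf: starts 3:00pm at or after Rohan ends 2:30pm → clear.
Ravi: starts 5:00pm at or after Rohan ends 2:30pm → clear.
Sofia: starts 5:30pm at or after Rohan ends 2:30pm → clear.
Rohan overlaps Jonas.

No — it overlaps Jonas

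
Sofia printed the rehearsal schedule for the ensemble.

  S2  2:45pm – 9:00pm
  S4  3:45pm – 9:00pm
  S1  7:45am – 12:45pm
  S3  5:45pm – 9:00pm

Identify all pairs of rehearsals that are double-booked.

S2 & S3, S2 & S4, S3 & S4

Check each pair: they overlap iff neither finishes before the other starts.
Sorted by start: S1, S2, S4, S3.
S2 starts after S1 ends; S1 is clear from here.
S4 starts before S2 ends → S2 and S4 overlap.
S3 starts before S2 ends → S2 and S3 overlap.
S3 starts before S4 ends → S4 and S3 overlap.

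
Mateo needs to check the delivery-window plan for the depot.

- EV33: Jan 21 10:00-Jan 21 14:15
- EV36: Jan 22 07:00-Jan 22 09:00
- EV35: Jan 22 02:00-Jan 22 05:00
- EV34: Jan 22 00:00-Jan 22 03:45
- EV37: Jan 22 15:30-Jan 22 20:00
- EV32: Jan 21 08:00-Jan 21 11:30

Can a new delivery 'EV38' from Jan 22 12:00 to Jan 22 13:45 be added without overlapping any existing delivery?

Yes — the slot is free

EV32: ends Jan 21 11:30 at or before EV38 starts Jan 22 12:00 → clear.
EV33: ends Jan 21 14:15 at or before EV38 starts Jan 22 12:00 → clear.
EV34: ends Jan 22 03:45 at or before EV38 starts Jan 22 12:00 → clear.
EV35: ends Jan 22 05:00 at or before EV38 starts Jan 22 12:00 → clear.
EV36: ends Jan 22 09:00 at or before EV38 starts Jan 22 12:00 → clear.
EV37: starts Jan 22 15:30 at or after EV38 ends Jan 22 13:45 → clear.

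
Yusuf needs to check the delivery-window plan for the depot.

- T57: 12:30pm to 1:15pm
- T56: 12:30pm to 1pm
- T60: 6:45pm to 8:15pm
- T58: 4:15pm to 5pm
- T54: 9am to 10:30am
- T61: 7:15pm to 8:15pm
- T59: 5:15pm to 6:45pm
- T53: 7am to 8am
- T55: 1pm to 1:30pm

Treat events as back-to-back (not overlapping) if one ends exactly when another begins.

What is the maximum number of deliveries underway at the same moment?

Sort all start/end points and keep a running count:
7am start T53 → 1
8am end T53 → 0
9am start T54 → 1
10:30am end T54 → 0
12:30pm start T56 → 1
12:30pm start T57 → 2
1pm end T56 → 1
1pm start T55 → 2
1:15pm end T57 → 1
1:30pm end T55 → 0
4:15pm start T58 → 1
5pm end T58 → 0
5:15pm start T59 → 1
6:45pm end T59 → 0
6:45pm start T60 → 1
7:15pm start T61 → 2
8:15pm end T60 → 1
8:15pm end T61 → 0
Peak is 2, at 12:30pm (T56, T57).

2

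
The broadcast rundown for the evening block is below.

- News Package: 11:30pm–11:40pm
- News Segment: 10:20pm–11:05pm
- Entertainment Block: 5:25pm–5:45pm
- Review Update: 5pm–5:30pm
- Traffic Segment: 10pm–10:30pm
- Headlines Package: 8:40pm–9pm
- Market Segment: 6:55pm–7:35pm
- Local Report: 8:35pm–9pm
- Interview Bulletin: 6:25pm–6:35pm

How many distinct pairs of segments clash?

3

Sorted by start: Review Update, Entertainment Block, Interview Bulletin, Market Segment, Local Report, Headlines Package, Traffic Segment, News Segment, News Package.
Entertainment Block starts before Review Update ends → Review Update and Entertainment Block overlap.
Interview Bulletin starts after Review Update ends, so Review Update has no further overlaps.
Interview Bulletin starts after Entertainment Block ends, so Entertainment Block has no further overlaps.
Market Segment starts after Interview Bulletin ends, so Interview Bulletin has no further overlaps.
Local Report starts after Market Segment ends, so Market Segment has no further overlaps.
Headlines Package starts before Local Report ends → Local Report and Headlines Package overlap.
Traffic Segment starts after Local Report ends, so Local Report has no further overlaps.
Traffic Segment starts after Headlines Package ends, so Headlines Package has no further overlaps.
News Segment starts before Traffic Segment ends → Traffic Segment and News Segment overlap.
News Package starts after Traffic Segment ends.
News Package starts after News Segment ends.
Overlapping pairs: Entertainment Block & Review Update, Headlines Package & Local Report, News Segment & Traffic Segment — 3 in total.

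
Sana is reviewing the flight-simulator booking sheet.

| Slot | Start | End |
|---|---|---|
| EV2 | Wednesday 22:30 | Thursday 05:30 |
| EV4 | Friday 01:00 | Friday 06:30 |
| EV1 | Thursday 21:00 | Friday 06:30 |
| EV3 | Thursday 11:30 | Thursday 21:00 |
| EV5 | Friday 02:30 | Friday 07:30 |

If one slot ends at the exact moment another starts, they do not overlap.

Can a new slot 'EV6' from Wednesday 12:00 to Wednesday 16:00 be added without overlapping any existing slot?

Yes — the slot is free

EV2: starts Wednesday 22:30 at or after EV6 ends Wednesday 16:00 → clear.
EV3: starts Thursday 11:30 at or after EV6 ends Wednesday 16:00 → clear.
EV1: starts Thursday 21:00 at or after EV6 ends Wednesday 16:00 → clear.
EV4: starts Friday 01:00 at or after EV6 ends Wednesday 16:00 → clear.
EV5: starts Friday 02:30 at or after EV6 ends Wednesday 16:00 → clear.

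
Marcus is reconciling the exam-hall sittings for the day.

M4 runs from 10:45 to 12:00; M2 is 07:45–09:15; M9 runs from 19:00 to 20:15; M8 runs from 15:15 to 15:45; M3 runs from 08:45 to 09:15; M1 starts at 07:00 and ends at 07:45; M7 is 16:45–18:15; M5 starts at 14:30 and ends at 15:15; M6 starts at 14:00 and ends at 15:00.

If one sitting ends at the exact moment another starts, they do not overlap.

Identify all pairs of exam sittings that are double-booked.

Sorted by start: M1, M2, M3, M4, M6, M5, M8, M7, M9.
M2 starts exactly when M1 ends (back-to-back, no overlap); M1 is clear from here.
M3 starts before M2 ends → M2 and M3 overlap.
M4 starts after M2 ends; M2 is clear from here.
M4 starts after M3 ends; M3 is clear from here.
M6 starts after M4 ends; M4 is clear from here.
M5 starts before M6 ends → M6 and M5 overlap.
M8 starts after M6 ends; M6 is clear from here.
M8 starts exactly when M5 ends (back-to-back, no overlap); M5 is clear from here.
M7 starts after M8 ends; M8 is clear from here.
M9 starts after M7 ends.

M2 & M3, M5 & M6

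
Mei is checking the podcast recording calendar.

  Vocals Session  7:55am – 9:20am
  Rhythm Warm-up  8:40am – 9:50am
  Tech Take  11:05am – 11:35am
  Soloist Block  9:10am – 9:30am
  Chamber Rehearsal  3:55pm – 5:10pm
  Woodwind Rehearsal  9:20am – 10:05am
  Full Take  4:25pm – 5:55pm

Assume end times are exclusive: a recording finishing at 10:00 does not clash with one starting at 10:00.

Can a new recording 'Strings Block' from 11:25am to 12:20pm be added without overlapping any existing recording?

Vocals Session: ends 9:20am at or before Strings Block starts 11:25am → clear.
Rhythm Warm-up: ends 9:50am at or before Strings Block starts 11:25am → clear.
Soloist Block: ends 9:30am at or before Strings Block starts 11:25am → clear.
Woodwind Rehearsal: ends 10:05am at or before Strings Block starts 11:25am → clear.
Tech Take: starts 11:05am before Strings Block ends 12:20pm, and ends 11:35am after Strings Block starts 11:25am → overlap.
Chamber Rehearsal: starts 3:55pm at or after Strings Block ends 12:20pm → clear.
Full Take: starts 4:25pm at or after Strings Block ends 12:20pm → clear.
Strings Block overlaps Tech Take.

No — it overlaps Tech Take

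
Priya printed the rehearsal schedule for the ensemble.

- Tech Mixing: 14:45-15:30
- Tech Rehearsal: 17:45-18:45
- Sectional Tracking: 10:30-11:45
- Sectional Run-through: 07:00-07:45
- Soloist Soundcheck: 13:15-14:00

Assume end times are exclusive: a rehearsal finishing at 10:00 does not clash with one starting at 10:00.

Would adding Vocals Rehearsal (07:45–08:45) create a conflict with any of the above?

No — it doesn't clash with anything

Sectional Run-through: ends 07:45 at or before Vocals Rehearsal starts 07:45 → clear.
Sectional Tracking: starts 10:30 at or after Vocals Rehearsal ends 08:45 → clear.
Soloist Soundcheck: starts 13:15 at or after Vocals Rehearsal ends 08:45 → clear.
Tech Mixing: starts 14:45 at or after Vocals Rehearsal ends 08:45 → clear.
Tech Rehearsal: starts 17:45 at or after Vocals Rehearsal ends 08:45 → clear.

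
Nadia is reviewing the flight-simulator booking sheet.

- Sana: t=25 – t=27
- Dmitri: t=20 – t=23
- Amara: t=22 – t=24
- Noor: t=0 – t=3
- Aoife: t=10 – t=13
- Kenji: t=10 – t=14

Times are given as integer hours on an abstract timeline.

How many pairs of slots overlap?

Sorted by start: Noor, Kenji, Aoife, Dmitri, Amara, Sana.
Kenji starts after Noor ends, so Noor has no further overlaps.
Aoife starts before Kenji ends → Kenji and Aoife overlap.
Dmitri starts after Kenji ends, so Kenji has no further overlaps.
Dmitri starts after Aoife ends, so Aoife has no further overlaps.
Amara starts before Dmitri ends → Dmitri and Amara overlap.
Sana starts after Dmitri ends.
Sana starts after Amara ends.
Overlapping pairs: Amara & Dmitri, Aoife & Kenji — 2 in total.

2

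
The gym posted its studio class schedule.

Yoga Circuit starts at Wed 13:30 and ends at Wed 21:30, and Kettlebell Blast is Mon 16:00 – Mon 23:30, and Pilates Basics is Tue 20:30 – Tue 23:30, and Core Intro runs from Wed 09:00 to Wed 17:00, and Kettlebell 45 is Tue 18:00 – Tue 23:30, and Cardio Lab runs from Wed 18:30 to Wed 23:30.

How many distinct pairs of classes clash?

3

Two intervals overlap when each starts before the other ends.
Sorted by start: Kettlebell Blast, Kettlebell 45, Pilates Basics, Core Intro, Yoga Circuit, Cardio Lab.
Kettlebell 45 starts after Kettlebell Blast ends; Kettlebell Blast is clear from here.
Pilates Basics starts before Kettlebell 45 ends → Kettlebell 45 and Pilates Basics overlap.
Core Intro starts after Kettlebell 45 ends; Kettlebell 45 is clear from here.
Core Intro starts after Pilates Basics ends; Pilates Basics is clear from here.
Yoga Circuit starts before Core Intro ends → Core Intro and Yoga Circuit overlap.
Cardio Lab starts after Core Intro ends.
Cardio Lab starts before Yoga Circuit ends → Yoga Circuit and Cardio Lab overlap.
Overlapping pairs: Cardio Lab & Yoga Circuit, Core Intro & Yoga Circuit, Kettlebell 45 & Pilates Basics — 3 in total.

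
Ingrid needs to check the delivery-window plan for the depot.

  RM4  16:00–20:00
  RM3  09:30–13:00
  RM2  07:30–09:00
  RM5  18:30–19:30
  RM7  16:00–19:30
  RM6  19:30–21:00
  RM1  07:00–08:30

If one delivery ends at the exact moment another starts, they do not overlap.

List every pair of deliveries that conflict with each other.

RM1 & RM2, RM4 & RM5, RM4 & RM6, RM4 & RM7, RM5 & RM7

Two intervals overlap when each starts before the other ends.
Sorted by start: RM1, RM2, RM3, RM4, RM7, RM5, RM6.
RM2 starts before RM1 ends → RM1 and RM2 overlap.
RM3 starts after RM1 ends; RM1 is clear from here.
RM3 starts after RM2 ends; RM2 is clear from here.
RM4 starts after RM3 ends; RM3 is clear from here.
RM7 starts before RM4 ends → RM4 and RM7 overlap.
RM5 starts before RM4 ends → RM4 and RM5 overlap.
RM6 starts before RM4 ends → RM4 and RM6 overlap.
RM5 starts before RM7 ends → RM7 and RM5 overlap.
RM6 starts exactly when RM7 ends (back-to-back, no overlap).
RM6 starts exactly when RM5 ends (back-to-back, no overlap).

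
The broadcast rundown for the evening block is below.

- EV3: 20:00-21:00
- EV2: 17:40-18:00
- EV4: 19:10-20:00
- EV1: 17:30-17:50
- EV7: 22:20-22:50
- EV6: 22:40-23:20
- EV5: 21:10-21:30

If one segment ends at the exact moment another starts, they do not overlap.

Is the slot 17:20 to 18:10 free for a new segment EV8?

EV1: starts 17:30 before EV8 ends 18:10, and ends 17:50 after EV8 starts 17:20 → overlap.
EV2: starts 17:40 before EV8 ends 18:10, and ends 18:00 after EV8 starts 17:20 → overlap.
EV4: starts 19:10 at or after EV8 ends 18:10 → clear.
EV3: starts 20:00 at or after EV8 ends 18:10 → clear.
EV5: starts 21:10 at or after EV8 ends 18:10 → clear.
EV7: starts 22:20 at or after EV8 ends 18:10 → clear.
EV6: starts 22:40 at or after EV8 ends 18:10 → clear.
EV8 overlaps EV1, EV2.

No — it overlaps EV1, EV2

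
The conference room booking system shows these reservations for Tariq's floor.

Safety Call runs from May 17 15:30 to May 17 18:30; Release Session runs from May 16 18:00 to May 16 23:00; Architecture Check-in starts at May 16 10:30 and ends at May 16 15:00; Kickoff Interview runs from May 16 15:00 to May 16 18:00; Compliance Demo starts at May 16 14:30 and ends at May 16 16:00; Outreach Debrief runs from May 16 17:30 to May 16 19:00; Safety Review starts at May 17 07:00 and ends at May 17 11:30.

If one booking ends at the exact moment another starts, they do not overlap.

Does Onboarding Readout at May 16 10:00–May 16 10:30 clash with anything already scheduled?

No — it doesn't clash with anything

Architecture Check-in: starts May 16 10:30 at or after Onboarding Readout ends May 16 10:30 → clear.
Compliance Demo: starts May 16 14:30 at or after Onboarding Readout ends May 16 10:30 → clear.
Kickoff Interview: starts May 16 15:00 at or after Onboarding Readout ends May 16 10:30 → clear.
Outreach Debrief: starts May 16 17:30 at or after Onboarding Readout ends May 16 10:30 → clear.
Release Session: starts May 16 18:00 at or after Onboarding Readout ends May 16 10:30 → clear.
Safety Review: starts May 17 07:00 at or after Onboarding Readout ends May 16 10:30 → clear.
Safety Call: starts May 17 15:30 at or after Onboarding Readout ends May 16 10:30 → clear.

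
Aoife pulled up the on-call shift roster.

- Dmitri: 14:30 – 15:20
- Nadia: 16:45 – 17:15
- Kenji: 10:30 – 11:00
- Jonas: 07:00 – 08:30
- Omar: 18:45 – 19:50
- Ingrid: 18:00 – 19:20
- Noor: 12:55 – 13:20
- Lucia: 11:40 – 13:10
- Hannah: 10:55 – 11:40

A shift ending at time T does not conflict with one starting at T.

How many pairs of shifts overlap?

3

Sorted by start: Jonas, Kenji, Hannah, Lucia, Noor, Dmitri, Nadia, Ingrid, Omar.
Kenji starts after Jonas ends, so Jonas has no further overlaps.
Hannah starts before Kenji ends → Kenji and Hannah overlap.
Lucia starts after Kenji ends, so Kenji has no further overlaps.
Lucia starts exactly when Hannah ends (back-to-back, no overlap), so Hannah has no further overlaps.
Noor starts before Lucia ends → Lucia and Noor overlap.
Dmitri starts after Lucia ends, so Lucia has no further overlaps.
Dmitri starts after Noor ends, so Noor has no further overlaps.
Nadia starts after Dmitri ends, so Dmitri has no further overlaps.
Ingrid starts after Nadia ends, so Nadia has no further overlaps.
Omar starts before Ingrid ends → Ingrid and Omar overlap.
Overlapping pairs: Hannah & Kenji, Ingrid & Omar, Lucia & Noor — 3 in total.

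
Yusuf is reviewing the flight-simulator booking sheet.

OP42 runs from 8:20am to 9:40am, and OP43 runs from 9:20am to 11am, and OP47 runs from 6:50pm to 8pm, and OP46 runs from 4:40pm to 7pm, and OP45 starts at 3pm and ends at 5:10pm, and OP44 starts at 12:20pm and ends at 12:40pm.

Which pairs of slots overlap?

Sorted by start: OP42, OP43, OP44, OP45, OP46, OP47.
OP43 starts before OP42 ends → OP42 and OP43 overlap.
OP44 starts after OP42 ends, so nothing later overlaps OP42 either.
OP44 starts after OP43 ends, so nothing later overlaps OP43 either.
OP45 starts after OP44 ends, so nothing later overlaps OP44 either.
OP46 starts before OP45 ends → OP45 and OP46 overlap.
OP47 starts after OP45 ends.
OP47 starts before OP46 ends → OP46 and OP47 overlap.

OP42 & OP43, OP45 & OP46, OP46 & OP47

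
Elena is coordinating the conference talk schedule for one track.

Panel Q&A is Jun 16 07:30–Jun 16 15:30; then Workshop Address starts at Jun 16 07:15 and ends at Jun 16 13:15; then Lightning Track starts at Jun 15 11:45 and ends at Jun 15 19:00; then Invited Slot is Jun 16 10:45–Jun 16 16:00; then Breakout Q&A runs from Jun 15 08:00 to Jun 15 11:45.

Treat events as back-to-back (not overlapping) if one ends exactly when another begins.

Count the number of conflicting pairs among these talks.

Check each pair: they overlap iff neither finishes before the other starts.
Sorted by start: Breakout Q&A, Lightning Track, Workshop Address, Panel Q&A, Invited Slot.
Lightning Track starts exactly when Breakout Q&A ends (back-to-back, no overlap), so Breakout Q&A has no further overlaps.
Workshop Address starts after Lightning Track ends, so Lightning Track has no further overlaps.
Panel Q&A starts before Workshop Address ends → Workshop Address and Panel Q&A overlap.
Invited Slot starts before Workshop Address ends → Workshop Address and Invited Slot overlap.
Invited Slot starts before Panel Q&A ends → Panel Q&A and Invited Slot overlap.
Overlapping pairs: Invited Slot & Panel Q&A, Invited Slot & Workshop Address, Panel Q&A & Workshop Address — 3 in total.

3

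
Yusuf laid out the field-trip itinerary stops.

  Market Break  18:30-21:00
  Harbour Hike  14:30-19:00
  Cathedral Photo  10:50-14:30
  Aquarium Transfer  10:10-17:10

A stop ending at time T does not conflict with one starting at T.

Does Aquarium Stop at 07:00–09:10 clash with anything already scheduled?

Aquarium Transfer: starts 10:10 at or after Aquarium Stop ends 09:10 → clear.
Cathedral Photo: starts 10:50 at or after Aquarium Stop ends 09:10 → clear.
Harbour Hike: starts 14:30 at or after Aquarium Stop ends 09:10 → clear.
Market Break: starts 18:30 at or after Aquarium Stop ends 09:10 → clear.

No — it doesn't clash with anything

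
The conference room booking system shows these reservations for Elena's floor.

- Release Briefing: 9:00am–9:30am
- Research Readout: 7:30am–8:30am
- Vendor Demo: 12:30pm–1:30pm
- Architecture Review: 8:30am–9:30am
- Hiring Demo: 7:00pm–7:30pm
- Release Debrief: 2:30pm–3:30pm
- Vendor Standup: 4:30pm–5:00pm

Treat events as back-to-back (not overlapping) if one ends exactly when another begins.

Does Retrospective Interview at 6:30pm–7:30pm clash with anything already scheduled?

Research Readout: ends 8:30am at or before Retrospective Interview starts 6:30pm → clear.
Architecture Review: ends 9:30am at or before Retrospective Interview starts 6:30pm → clear.
Release Briefing: ends 9:30am at or before Retrospective Interview starts 6:30pm → clear.
Vendor Demo: ends 1:30pm at or before Retrospective Interview starts 6:30pm → clear.
Release Debrief: ends 3:30pm at or before Retrospective Interview starts 6:30pm → clear.
Vendor Standup: ends 5:00pm at or before Retrospective Interview starts 6:30pm → clear.
Hiring Demo: starts 7:00pm before Retrospective Interview ends 7:30pm, and ends 7:30pm after Retrospective Interview starts 6:30pm → overlap.
Retrospective Interview overlaps Hiring Demo.

Yes — it overlaps Hiring Demo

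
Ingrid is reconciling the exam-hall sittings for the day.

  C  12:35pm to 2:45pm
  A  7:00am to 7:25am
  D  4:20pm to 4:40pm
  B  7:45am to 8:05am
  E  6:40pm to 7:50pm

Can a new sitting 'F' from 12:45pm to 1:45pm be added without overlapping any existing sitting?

No — it overlaps C

A: ends 7:25am at or before F starts 12:45pm → clear.
B: ends 8:05am at or before F starts 12:45pm → clear.
C: starts 12:35pm before F ends 1:45pm, and ends 2:45pm after F starts 12:45pm → overlap.
D: starts 4:20pm at or after F ends 1:45pm → clear.
E: starts 6:40pm at or after F ends 1:45pm → clear.
F overlaps C.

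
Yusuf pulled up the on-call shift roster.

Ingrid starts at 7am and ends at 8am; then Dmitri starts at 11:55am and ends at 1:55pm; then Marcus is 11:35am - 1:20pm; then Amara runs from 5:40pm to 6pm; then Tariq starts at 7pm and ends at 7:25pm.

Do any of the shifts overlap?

Two intervals overlap when each starts before the other ends.
Sorted by start: Ingrid, Marcus, Dmitri, Amara, Tariq.
Marcus starts after Ingrid ends; Ingrid is clear from here.
Dmitri starts before Marcus ends → Marcus and Dmitri overlap.
That's a conflict, so the schedule is not conflict-free.

Yes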